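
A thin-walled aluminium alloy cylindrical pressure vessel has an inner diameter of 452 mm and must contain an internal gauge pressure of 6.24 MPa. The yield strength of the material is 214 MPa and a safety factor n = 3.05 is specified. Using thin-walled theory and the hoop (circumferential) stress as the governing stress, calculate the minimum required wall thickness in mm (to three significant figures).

σ_allow = 214/3.05 = 70.16 MPa.
Hoop stress σ_h = pD/(2t), so t = pD/(2σ_allow) = 6.24×452/(2×70.16) = 20.10 mm.

t = 20.1 mm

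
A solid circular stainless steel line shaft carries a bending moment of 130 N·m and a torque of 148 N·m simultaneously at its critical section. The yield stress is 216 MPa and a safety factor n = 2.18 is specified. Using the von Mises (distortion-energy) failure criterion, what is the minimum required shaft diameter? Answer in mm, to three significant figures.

d = 26.6 mm

σ_allow = σ_y/n = 216/2.18 = 99.08 MPa.
For a solid shaft σ_b = 32M/(πd³) and τ = 16T/(πd³), so the von Mises stress is σ' = (16/πd³)·√(4M²+3T²).
√(4M²+3T²) = √(4×(130000)² + 3×(148000)²) = 365100 N·mm.
d³ = 16×365100/(π×99.08) = 18770 mm³.
d = 26.57 mm.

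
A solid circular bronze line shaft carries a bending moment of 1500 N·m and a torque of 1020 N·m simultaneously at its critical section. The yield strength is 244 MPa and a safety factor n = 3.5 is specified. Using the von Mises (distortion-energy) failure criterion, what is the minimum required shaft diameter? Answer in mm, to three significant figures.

σ_allow = σ_y/n = 244/3.5 = 69.71 MPa.
For a solid shaft σ_b = 32M/(πd³) and τ = 16T/(πd³), so the von Mises stress is σ' = (16/πd³)·√(4M²+3T²).
√(4M²+3T²) = √(4×(1.500×10^6)² + 3×(1.020×10^6)²) = 3.482×10^6 N·mm.
d³ = 16×3.482×10^6/(π×69.71) = 254300 mm³.
d = 63.36 mm.

d = 63.4 mm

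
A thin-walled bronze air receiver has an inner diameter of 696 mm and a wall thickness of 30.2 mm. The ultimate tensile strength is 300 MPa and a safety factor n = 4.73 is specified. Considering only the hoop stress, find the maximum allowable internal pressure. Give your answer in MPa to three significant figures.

p_allow = 5.50 MPa

σ_allow = 300/4.73 = 63.42 MPa.
σ_h = pD/(2t) → p_allow = 2σ_allow t/D = 2×63.42×30.2/696 = 5.504 MPa.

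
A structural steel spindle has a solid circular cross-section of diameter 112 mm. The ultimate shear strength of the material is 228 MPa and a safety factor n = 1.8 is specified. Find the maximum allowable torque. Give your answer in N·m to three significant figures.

T_allow = 34900 N·m

τ_allow = 228/1.8 = 126.7 MPa.
For a solid shaft T_allow = τ_allow·πd³/16; πd³/16 = π×112³/16 = 275900 mm³.
T_allow = 126.7×275900 = 3.494×10^7 N·mm = 34940 N·m.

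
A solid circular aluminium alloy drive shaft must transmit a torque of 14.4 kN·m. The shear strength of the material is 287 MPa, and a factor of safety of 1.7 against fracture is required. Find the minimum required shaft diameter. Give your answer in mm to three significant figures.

d = 75.7 mm

Allowable shear stress τ_allow = 287/1.7 = 168.8 MPa.
For a solid shaft τ = 16T/(πd³), so d³ = 16T/(π τ_allow) = 16×1.4400×10^7/(π×168.8) = 434400 mm³.
d = (434400)^(1/3) = 75.74 mm.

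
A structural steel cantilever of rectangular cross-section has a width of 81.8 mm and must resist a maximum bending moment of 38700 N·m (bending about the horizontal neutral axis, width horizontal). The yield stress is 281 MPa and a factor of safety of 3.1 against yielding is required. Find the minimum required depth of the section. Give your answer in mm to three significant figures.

h = 177 mm

σ_allow = 281/3.1 = 90.65 MPa.
For a rectangular section σ = 6M/(bh²), so h² = 6M/(b σ_allow) = 6×3.8700×10^7/(81.8×90.65) = 31320 mm².
h = 177.0 mm.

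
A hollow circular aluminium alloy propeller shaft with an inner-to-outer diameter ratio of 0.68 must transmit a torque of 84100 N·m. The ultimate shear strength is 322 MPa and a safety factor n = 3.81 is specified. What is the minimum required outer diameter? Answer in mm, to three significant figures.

τ_allow = 322/3.81 = 84.51 MPa.
For a hollow shaft τ = 16T/[πd_o³(1−k⁴)] with k = 0.68, so 1−k⁴ = 0.7862.
d_o³ = 16T/[π τ_allow (1−k⁴)] = 16×8.4100×10^7/(π×84.51×0.7862) = 6.446×10^6 mm³.
d_o = 186.1 mm.

d_o = 186 mm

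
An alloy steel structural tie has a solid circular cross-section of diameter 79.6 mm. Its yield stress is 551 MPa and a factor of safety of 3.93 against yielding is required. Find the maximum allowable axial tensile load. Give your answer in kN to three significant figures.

F_allow = 698 kN

σ_allow = 551/3.93 = 140.2 MPa.
A = πd²/4 = π×79.6²/4 = 4976 mm².
F_allow = σ_allow × A = 140.2×4976 = 697700 N.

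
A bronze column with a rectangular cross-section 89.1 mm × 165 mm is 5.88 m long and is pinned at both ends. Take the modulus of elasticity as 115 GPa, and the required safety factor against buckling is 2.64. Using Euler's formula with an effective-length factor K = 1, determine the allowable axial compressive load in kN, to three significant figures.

P_allow = 121 kN

Buckling occurs about the weak axis: I_min = h·b³/12 = 165×89.1³/12 = 9.726×10^6 mm⁴ (b = 89.1 mm is the smaller dimension).
Effective length L_e = KL = 1×5.88 m = 5880 mm.
Euler critical load P_cr = π²EI/L_e² = π²×115000×9.726×10^6/5880² = 319300 N.
P_allow = P_cr/n = 319300/2.64 = 120900 N.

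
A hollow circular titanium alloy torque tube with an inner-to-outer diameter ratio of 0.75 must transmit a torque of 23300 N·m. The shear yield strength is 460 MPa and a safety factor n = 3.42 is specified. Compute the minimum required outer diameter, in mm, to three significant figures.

τ_allow = 460/3.42 = 134.5 MPa.
For a hollow shaft τ = 16T/[πd_o³(1−k⁴)] with k = 0.75, so 1−k⁴ = 0.6836.
d_o³ = 16T/[π τ_allow (1−k⁴)] = 16×2.3300×10^7/(π×134.5×0.6836) = 1.291×10^6 mm³.
d_o = 108.9 mm.

d_o = 109 mm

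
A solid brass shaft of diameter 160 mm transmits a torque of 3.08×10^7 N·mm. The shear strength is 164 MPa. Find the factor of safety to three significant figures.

τ = 16T/(πd³) = 16×3.0800×10^7/(π×160³) = 38.30 MPa.
n = τ_limit/τ = 164/38.30 = 4.282.

n = 4.28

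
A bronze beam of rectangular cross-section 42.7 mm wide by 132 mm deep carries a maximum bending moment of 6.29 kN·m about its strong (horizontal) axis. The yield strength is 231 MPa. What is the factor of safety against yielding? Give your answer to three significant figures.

n = 4.55

Section modulus S = bh²/6 = 42.7×132²/6 = 124000 mm³.
σ = M/S = 6290000/124000 = 50.73 MPa.
n = 231/50.73 = 4.554.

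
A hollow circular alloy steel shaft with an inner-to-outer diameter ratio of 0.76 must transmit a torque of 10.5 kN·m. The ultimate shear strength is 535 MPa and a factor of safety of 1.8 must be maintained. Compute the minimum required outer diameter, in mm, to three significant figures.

τ_allow = 535/1.8 = 297.2 MPa.
For a hollow shaft τ = 16T/[πd_o³(1−k⁴)] with k = 0.76, so 1−k⁴ = 0.6664.
d_o³ = 16T/[π τ_allow (1−k⁴)] = 16×1.0500×10^7/(π×297.2×0.6664) = 270000 mm³.
d_o = 64.63 mm.

d_o = 64.6 mm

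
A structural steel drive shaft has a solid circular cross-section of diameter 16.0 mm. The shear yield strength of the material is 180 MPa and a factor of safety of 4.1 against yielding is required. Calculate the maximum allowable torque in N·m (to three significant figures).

τ_allow = 180/4.1 = 43.90 MPa.
For a solid shaft T_allow = τ_allow·πd³/16; πd³/16 = π×16.0³/16 = 804.2 mm³.
T_allow = 43.90×804.2 = 35310 N·mm = 35.31 N·m.

T_allow = 35.3 N·m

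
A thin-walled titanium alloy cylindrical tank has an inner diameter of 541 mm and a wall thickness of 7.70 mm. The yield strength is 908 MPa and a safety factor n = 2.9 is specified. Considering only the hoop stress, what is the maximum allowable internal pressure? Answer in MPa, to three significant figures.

σ_allow = 908/2.9 = 313.1 MPa.
σ_h = pD/(2t) → p_allow = 2σ_allow t/D = 2×313.1×7.70/541 = 8.913 MPa.

p_allow = 8.91 MPa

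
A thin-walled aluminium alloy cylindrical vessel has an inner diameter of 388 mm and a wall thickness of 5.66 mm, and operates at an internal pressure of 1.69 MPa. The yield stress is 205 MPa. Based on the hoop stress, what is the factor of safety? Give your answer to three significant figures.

σ_h = pD/(2t) = 1.69×388/(2×5.66) = 57.93 MPa.
n = 205/57.93 = 3.539.

n = 3.54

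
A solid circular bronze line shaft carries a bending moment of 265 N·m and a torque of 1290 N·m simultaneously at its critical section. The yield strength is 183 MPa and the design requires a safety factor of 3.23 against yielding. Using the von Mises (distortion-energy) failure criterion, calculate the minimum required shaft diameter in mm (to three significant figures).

σ_allow = σ_y/n = 183/3.23 = 56.66 MPa.
For a solid shaft σ_b = 32M/(πd³) and τ = 16T/(πd³), so the von Mises stress is σ' = (16/πd³)·√(4M²+3T²).
√(4M²+3T²) = √(4×(265000)² + 3×(1.290×10^6)²) = 2.296×10^6 N·mm.
d³ = 16×2.296×10^6/(π×56.66) = 206400 mm³.
d = 59.10 mm.

d = 59.1 mm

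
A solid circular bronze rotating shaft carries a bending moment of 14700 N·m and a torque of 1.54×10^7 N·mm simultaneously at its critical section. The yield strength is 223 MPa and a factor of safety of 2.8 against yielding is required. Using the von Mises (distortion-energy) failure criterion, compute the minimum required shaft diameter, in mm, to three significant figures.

d = 136 mm

σ_allow = σ_y/n = 223/2.8 = 79.64 MPa.
For a solid shaft σ_b = 32M/(πd³) and τ = 16T/(πd³), so the von Mises stress is σ' = (16/πd³)·√(4M²+3T²).
√(4M²+3T²) = √(4×(1.470×10^7)² + 3×(1.540×10^7)²) = 3.970×10^7 N·mm.
d³ = 16×3.970×10^7/(π×79.64) = 2.539×10^6 mm³.
d = 136.4 mm.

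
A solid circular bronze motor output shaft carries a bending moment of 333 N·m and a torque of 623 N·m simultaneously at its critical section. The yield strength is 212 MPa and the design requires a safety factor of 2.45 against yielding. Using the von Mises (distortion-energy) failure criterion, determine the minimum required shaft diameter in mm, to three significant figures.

σ_allow = σ_y/n = 212/2.45 = 86.53 MPa.
For a solid shaft σ_b = 32M/(πd³) and τ = 16T/(πd³), so the von Mises stress is σ' = (16/πd³)·√(4M²+3T²).
√(4M²+3T²) = √(4×(333000)² + 3×(623000)²) = 1.268×10^6 N·mm.
d³ = 16×1.268×10^6/(π×86.53) = 74630 mm³.
d = 42.10 mm.

d = 42.1 mm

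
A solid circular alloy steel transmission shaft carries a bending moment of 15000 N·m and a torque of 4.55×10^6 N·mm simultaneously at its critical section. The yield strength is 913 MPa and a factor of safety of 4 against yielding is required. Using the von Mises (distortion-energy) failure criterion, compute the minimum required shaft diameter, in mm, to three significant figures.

σ_allow = σ_y/n = 913/4 = 228.2 MPa.
For a solid shaft σ_b = 32M/(πd³) and τ = 16T/(πd³), so the von Mises stress is σ' = (16/πd³)·√(4M²+3T²).
√(4M²+3T²) = √(4×(1.500×10^7)² + 3×(4.550×10^6)²) = 3.102×10^7 N·mm.
d³ = 16×3.102×10^7/(π×228.2) = 692100 mm³.
d = 88.46 mm.

d = 88.5 mm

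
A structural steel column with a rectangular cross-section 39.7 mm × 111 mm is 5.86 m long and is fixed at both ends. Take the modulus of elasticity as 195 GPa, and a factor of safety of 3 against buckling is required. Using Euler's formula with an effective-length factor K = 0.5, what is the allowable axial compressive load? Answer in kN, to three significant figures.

Buckling occurs about the weak axis: I_min = h·b³/12 = 111×39.7³/12 = 578800 mm⁴ (b = 39.7 mm is the smaller dimension).
Effective length L_e = KL = 0.5×5.86 m = 2930 mm.
Euler critical load P_cr = π²EI/L_e² = π²×195000×578800/2930² = 129800 N.
P_allow = P_cr/n = 129800/3 = 43250 N.

P_allow = 43.3 kN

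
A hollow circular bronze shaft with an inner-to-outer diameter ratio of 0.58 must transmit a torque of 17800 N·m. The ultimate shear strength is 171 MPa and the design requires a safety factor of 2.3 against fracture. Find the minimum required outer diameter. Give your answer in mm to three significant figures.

τ_allow = 171/2.3 = 74.35 MPa.
For a hollow shaft τ = 16T/[πd_o³(1−k⁴)] with k = 0.58, so 1−k⁴ = 0.8868.
d_o³ = 16T/[π τ_allow (1−k⁴)] = 16×1.7800×10^7/(π×74.35×0.8868) = 1.375×10^6 mm³.
d_o = 111.2 mm.

d_o = 111 mm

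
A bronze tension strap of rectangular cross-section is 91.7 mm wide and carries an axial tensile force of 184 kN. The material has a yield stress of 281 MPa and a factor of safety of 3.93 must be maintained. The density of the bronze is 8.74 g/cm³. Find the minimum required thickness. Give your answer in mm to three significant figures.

σ_allow = 281/3.93 = 71.50 MPa.
Required area A = F/σ_allow = 184000/71.50 = 2573 mm².
t = A/w = 2573/91.7 = 28.06 mm.

t = 28.1 mm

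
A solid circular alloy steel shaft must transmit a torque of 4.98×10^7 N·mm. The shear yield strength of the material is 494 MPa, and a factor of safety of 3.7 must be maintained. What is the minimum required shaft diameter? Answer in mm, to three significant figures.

Allowable shear stress τ_allow = 494/3.7 = 133.5 MPa.
For a solid shaft τ = 16T/(πd³), so d³ = 16T/(π τ_allow) = 16×4.9800×10^7/(π×133.5) = 1.900×10^6 mm³.
d = (1.900×10^6)^(1/3) = 123.8 mm.

d = 124 mm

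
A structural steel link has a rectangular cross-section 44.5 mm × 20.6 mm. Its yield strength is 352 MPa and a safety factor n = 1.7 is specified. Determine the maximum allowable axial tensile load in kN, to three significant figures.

F_allow = 190 kN

σ_allow = 352/1.7 = 207.1 MPa.
A = 44.5×20.6 = 916.7 mm².
F_allow = σ_allow × A = 207.1×916.7 = 189800 N.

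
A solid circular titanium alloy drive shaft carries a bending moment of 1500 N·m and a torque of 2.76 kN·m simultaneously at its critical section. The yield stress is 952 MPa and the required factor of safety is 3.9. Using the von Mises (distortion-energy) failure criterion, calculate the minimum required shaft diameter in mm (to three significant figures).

d = 49.0 mm

σ_allow = σ_y/n = 952/3.9 = 244.1 MPa.
For a solid shaft σ_b = 32M/(πd³) and τ = 16T/(πd³), so the von Mises stress is σ' = (16/πd³)·√(4M²+3T²).
√(4M²+3T²) = √(4×(1.500×10^6)² + 3×(2.760×10^6)²) = 5.644×10^6 N·mm.
d³ = 16×5.644×10^6/(π×244.1) = 117800 mm³.
d = 49.01 mm.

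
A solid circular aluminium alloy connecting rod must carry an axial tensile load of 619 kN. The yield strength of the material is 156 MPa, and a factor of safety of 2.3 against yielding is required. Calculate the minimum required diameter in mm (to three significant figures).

Allowable stress σ_allow = 156/2.3 = 67.83 MPa.
Required area A = F/σ_allow = 619000/67.83 = 9126 mm².
A = πd²/4 → d = √(4A/π) = 107.8 mm.

d = 108 mm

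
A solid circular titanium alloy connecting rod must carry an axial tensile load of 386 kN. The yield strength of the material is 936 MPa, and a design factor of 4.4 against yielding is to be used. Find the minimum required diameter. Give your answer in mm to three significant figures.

Allowable stress σ_allow = 936/4.4 = 212.7 MPa.
Required area A = F/σ_allow = 386000/212.7 = 1815 mm².
A = πd²/4 → d = √(4A/π) = 48.07 mm.

d = 48.1 mm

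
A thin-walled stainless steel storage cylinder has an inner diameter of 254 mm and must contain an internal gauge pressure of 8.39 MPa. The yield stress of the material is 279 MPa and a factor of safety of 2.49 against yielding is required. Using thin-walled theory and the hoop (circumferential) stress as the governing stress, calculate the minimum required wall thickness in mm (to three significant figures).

σ_allow = 279/2.49 = 112.0 MPa.
Hoop stress σ_h = pD/(2t), so t = pD/(2σ_allow) = 8.39×254/(2×112.0) = 9.510 mm.

t = 9.51 mm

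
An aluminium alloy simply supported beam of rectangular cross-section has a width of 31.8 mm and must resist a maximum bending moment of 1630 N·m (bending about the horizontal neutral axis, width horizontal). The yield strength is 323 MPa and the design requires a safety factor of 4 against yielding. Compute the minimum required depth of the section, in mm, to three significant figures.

σ_allow = 323/4 = 80.75 MPa.
For a rectangular section σ = 6M/(bh²), so h² = 6M/(b σ_allow) = 6×1630000/(31.8×80.75) = 3809 mm².
h = 61.71 mm.

h = 61.7 mm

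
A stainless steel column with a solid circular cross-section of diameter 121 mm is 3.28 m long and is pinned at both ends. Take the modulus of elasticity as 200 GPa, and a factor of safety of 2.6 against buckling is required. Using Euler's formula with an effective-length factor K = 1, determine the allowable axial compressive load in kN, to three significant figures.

P_allow = 743 kN

I = πd⁴/64 = π×121⁴/64 = 1.052×10^7 mm⁴.
Effective length L_e = KL = 1×3.28 m = 3280 mm.
Euler critical load P_cr = π²EI/L_e² = π²×200000×1.052×10^7/3280² = 1.931×10^6 N.
P_allow = P_cr/n = 1.931×10^6/2.6 = 742500 N.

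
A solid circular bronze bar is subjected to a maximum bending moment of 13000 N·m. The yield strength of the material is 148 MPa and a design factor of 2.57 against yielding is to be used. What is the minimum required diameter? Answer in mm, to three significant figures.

σ_allow = 148/2.57 = 57.59 MPa.
For a solid circular section σ = 32M/(πd³), so d³ = 32M/(π σ_allow) = 32×1.3000×10^7/(π×57.59) = 2.299×10^6 mm³.
d = 132.0 mm.

d = 132 mm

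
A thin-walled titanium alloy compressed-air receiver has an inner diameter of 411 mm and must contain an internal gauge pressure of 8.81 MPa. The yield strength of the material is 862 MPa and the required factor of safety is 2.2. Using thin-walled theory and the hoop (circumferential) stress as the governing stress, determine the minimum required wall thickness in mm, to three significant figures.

σ_allow = 862/2.2 = 391.8 MPa.
Hoop stress σ_h = pD/(2t), so t = pD/(2σ_allow) = 8.81×411/(2×391.8) = 4.621 mm.

t = 4.62 mm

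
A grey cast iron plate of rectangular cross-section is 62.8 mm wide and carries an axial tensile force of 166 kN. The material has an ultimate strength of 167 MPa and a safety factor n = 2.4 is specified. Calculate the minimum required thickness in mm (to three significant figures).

σ_allow = 167/2.4 = 69.58 MPa.
Required area A = F/σ_allow = 166000/69.58 = 2386 mm².
t = A/w = 2386/62.8 = 37.99 mm.

t = 38.0 mm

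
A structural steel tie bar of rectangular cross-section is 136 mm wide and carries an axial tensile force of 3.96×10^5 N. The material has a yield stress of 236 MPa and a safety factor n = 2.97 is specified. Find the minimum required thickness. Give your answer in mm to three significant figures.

σ_allow = 236/2.97 = 79.46 MPa.
Required area A = F/σ_allow = 396000/79.46 = 4984 mm².
t = A/w = 4984/136 = 36.64 mm.

t = 36.6 mm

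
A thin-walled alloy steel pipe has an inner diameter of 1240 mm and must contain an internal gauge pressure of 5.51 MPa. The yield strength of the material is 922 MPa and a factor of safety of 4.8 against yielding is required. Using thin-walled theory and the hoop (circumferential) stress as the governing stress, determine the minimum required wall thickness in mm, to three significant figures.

t = 17.8 mm

σ_allow = 922/4.8 = 192.1 MPa.
Hoop stress σ_h = pD/(2t), so t = pD/(2σ_allow) = 5.51×1240/(2×192.1) = 17.78 mm.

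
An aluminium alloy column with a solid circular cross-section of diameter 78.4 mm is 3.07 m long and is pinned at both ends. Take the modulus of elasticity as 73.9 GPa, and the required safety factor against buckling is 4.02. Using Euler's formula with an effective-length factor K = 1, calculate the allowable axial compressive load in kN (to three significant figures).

P_allow = 35.7 kN

I = πd⁴/64 = π×78.4⁴/64 = 1.855×10^6 mm⁴.
Effective length L_e = KL = 1×3.07 m = 3070 mm.
Euler critical load P_cr = π²EI/L_e² = π²×73900×1.855×10^6/3070² = 143500 N.
P_allow = P_cr/n = 143500/4.02 = 35700 N.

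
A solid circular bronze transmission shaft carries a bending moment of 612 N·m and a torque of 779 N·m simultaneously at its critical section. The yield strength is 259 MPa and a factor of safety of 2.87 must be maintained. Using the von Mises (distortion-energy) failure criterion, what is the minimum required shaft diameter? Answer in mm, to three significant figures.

σ_allow = σ_y/n = 259/2.87 = 90.24 MPa.
For a solid shaft σ_b = 32M/(πd³) and τ = 16T/(πd³), so the von Mises stress is σ' = (16/πd³)·√(4M²+3T²).
√(4M²+3T²) = √(4×(612000)² + 3×(779000)²) = 1.822×10^6 N·mm.
d³ = 16×1.822×10^6/(π×90.24) = 102800 mm³.
d = 46.85 mm.

d = 46.8 mm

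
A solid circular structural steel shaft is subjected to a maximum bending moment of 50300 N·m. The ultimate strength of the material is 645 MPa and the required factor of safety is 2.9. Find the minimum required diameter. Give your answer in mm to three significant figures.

d = 132 mm

σ_allow = 645/2.9 = 222.4 MPa.
For a solid circular section σ = 32M/(πd³), so d³ = 32M/(π σ_allow) = 32×5.0300×10^7/(π×222.4) = 2.304×10^6 mm³.
d = 132.1 mm.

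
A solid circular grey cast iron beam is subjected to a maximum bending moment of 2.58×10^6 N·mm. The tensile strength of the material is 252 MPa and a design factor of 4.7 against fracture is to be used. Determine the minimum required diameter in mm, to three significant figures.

d = 78.8 mm

σ_allow = 252/4.7 = 53.62 MPa.
For a solid circular section σ = 32M/(πd³), so d³ = 32M/(π σ_allow) = 32×2580000/(π×53.62) = 490100 mm³.
d = 78.84 mm.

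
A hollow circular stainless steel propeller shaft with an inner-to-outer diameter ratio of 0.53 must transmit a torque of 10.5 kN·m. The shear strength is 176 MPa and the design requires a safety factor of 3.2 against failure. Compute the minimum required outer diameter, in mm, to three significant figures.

τ_allow = 176/3.2 = 55.00 MPa.
For a hollow shaft τ = 16T/[πd_o³(1−k⁴)] with k = 0.53, so 1−k⁴ = 0.9211.
d_o³ = 16T/[π τ_allow (1−k⁴)] = 16×1.0500×10^7/(π×55.00×0.9211) = 1.056×10^6 mm³.
d_o = 101.8 mm.

d_o = 102 mm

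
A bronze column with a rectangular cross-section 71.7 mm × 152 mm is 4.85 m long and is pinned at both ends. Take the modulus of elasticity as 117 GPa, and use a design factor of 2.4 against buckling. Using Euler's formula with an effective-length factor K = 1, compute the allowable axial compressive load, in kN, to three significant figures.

Buckling occurs about the weak axis: I_min = h·b³/12 = 152×71.7³/12 = 4.669×10^6 mm⁴ (b = 71.7 mm is the smaller dimension).
Effective length L_e = KL = 1×4.85 m = 4850 mm.
Euler critical load P_cr = π²EI/L_e² = π²×117000×4.669×10^6/4850² = 229200 N.
P_allow = P_cr/n = 229200/2.4 = 95500 N.

P_allow = 95.5 kN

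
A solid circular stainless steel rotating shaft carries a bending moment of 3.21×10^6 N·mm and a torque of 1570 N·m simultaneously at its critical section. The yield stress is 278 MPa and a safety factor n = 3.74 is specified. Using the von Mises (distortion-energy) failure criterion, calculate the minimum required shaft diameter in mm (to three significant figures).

d = 78.2 mm

σ_allow = σ_y/n = 278/3.74 = 74.33 MPa.
For a solid shaft σ_b = 32M/(πd³) and τ = 16T/(πd³), so the von Mises stress is σ' = (16/πd³)·√(4M²+3T²).
√(4M²+3T²) = √(4×(3.210×10^6)² + 3×(1.570×10^6)²) = 6.972×10^6 N·mm.
d³ = 16×6.972×10^6/(π×74.33) = 477700 mm³.
d = 78.17 mm.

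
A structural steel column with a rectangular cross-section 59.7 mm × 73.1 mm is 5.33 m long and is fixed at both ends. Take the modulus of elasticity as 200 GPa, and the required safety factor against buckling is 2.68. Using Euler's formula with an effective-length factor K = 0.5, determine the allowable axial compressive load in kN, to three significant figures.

P_allow = 134 kN

Buckling occurs about the weak axis: I_min = h·b³/12 = 73.1×59.7³/12 = 1.296×10^6 mm⁴ (b = 59.7 mm is the smaller dimension).
Effective length L_e = KL = 0.5×5.33 m = 2665 mm.
Euler critical load P_cr = π²EI/L_e² = π²×200000×1.296×10^6/2665² = 360200 N.
P_allow = P_cr/n = 360200/2.68 = 134400 N.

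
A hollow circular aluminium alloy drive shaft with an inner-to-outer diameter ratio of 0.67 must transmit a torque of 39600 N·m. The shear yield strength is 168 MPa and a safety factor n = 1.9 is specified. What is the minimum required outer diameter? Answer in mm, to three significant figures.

d_o = 142 mm

τ_allow = 168/1.9 = 88.42 MPa.
For a hollow shaft τ = 16T/[πd_o³(1−k⁴)] with k = 0.67, so 1−k⁴ = 0.7985.
d_o³ = 16T/[π τ_allow (1−k⁴)] = 16×3.9600×10^7/(π×88.42×0.7985) = 2.857×10^6 mm³.
d_o = 141.9 mm.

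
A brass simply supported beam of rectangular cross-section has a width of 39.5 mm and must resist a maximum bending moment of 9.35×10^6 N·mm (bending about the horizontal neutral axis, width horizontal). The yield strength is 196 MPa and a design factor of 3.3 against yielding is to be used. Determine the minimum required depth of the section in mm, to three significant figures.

σ_allow = 196/3.3 = 59.39 MPa.
For a rectangular section σ = 6M/(bh²), so h² = 6M/(b σ_allow) = 6×9350000/(39.5×59.39) = 23910 mm².
h = 154.6 mm.

h = 155 mm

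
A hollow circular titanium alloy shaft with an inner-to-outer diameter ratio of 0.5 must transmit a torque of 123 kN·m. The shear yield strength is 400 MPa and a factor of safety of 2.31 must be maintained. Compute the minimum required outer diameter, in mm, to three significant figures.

τ_allow = 400/2.31 = 173.2 MPa.
For a hollow shaft τ = 16T/[πd_o³(1−k⁴)] with k = 0.5, so 1−k⁴ = 0.9375.
d_o³ = 16T/[π τ_allow (1−k⁴)] = 16×1.2300×10^8/(π×173.2×0.9375) = 3.859×10^6 mm³.
d_o = 156.9 mm.

d_o = 157 mm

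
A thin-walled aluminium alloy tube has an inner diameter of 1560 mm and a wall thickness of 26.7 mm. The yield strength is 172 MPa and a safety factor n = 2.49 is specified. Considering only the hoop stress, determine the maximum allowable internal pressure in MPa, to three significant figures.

p_allow = 2.36 MPa

σ_allow = 172/2.49 = 69.08 MPa.
σ_h = pD/(2t) → p_allow = 2σ_allow t/D = 2×69.08×26.7/1560 = 2.365 MPa.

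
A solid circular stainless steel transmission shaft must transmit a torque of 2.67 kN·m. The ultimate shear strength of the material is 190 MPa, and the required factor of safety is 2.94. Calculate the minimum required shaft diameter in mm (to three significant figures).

Allowable shear stress τ_allow = 190/2.94 = 64.63 MPa.
For a solid shaft τ = 16T/(πd³), so d³ = 16T/(π τ_allow) = 16×2670000/(π×64.63) = 210400 mm³.
d = (210400)^(1/3) = 59.48 mm.

d = 59.5 mm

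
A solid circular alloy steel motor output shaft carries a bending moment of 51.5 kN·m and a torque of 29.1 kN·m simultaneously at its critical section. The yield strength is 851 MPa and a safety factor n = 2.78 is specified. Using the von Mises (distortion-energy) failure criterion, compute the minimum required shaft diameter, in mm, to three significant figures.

σ_allow = σ_y/n = 851/2.78 = 306.1 MPa.
For a solid shaft σ_b = 32M/(πd³) and τ = 16T/(πd³), so the von Mises stress is σ' = (16/πd³)·√(4M²+3T²).
√(4M²+3T²) = √(4×(5.150×10^7)² + 3×(2.910×10^7)²) = 1.147×10^8 N·mm.
d³ = 16×1.147×10^8/(π×306.1) = 1.908×10^6 mm³.
d = 124.0 mm.

d = 124 mm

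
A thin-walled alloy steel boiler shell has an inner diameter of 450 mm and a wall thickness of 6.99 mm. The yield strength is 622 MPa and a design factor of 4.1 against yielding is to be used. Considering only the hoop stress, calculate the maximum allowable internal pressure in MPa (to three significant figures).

σ_allow = 622/4.1 = 151.7 MPa.
σ_h = pD/(2t) → p_allow = 2σ_allow t/D = 2×151.7×6.99/450 = 4.713 MPa.

p_allow = 4.71 MPa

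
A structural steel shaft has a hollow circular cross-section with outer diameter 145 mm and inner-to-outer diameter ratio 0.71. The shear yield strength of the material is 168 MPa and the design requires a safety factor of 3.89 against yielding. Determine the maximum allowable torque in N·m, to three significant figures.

T_allow = 19300 N·m

τ_allow = 168/3.89 = 43.19 MPa.
For a hollow shaft T_allow = τ_allow·πd_o³(1−k⁴)/16 with 1−k⁴ = 0.7459, so πd_o³(1−k⁴)/16 = 446500 mm³.
T_allow = 43.19×446500 = 1.928×10^7 N·mm = 19280 N·m.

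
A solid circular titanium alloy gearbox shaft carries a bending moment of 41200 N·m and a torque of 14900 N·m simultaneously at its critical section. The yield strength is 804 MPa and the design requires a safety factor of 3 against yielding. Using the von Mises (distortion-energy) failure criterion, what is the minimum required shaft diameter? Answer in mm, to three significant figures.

d = 118 mm

σ_allow = σ_y/n = 804/3 = 268.0 MPa.
For a solid shaft σ_b = 32M/(πd³) and τ = 16T/(πd³), so the von Mises stress is σ' = (16/πd³)·√(4M²+3T²).
√(4M²+3T²) = √(4×(4.120×10^7)² + 3×(1.490×10^7)²) = 8.635×10^7 N·mm.
d³ = 16×8.635×10^7/(π×268.0) = 1.641×10^6 mm³.
d = 117.9 mm.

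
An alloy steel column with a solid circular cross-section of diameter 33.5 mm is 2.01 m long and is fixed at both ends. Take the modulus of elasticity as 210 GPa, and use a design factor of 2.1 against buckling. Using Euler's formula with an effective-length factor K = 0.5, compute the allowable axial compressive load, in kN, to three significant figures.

P_allow = 60.4 kN

I = πd⁴/64 = π×33.5⁴/64 = 61820 mm⁴.
Effective length L_e = KL = 0.5×2.01 m = 1005 mm.
Euler critical load P_cr = π²EI/L_e² = π²×210000×61820/1005² = 126900 N.
P_allow = P_cr/n = 126900/2.1 = 60410 N.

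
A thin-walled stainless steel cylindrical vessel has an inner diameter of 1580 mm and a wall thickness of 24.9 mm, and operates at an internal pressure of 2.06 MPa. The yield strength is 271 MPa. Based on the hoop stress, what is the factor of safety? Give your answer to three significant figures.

σ_h = pD/(2t) = 2.06×1580/(2×24.9) = 65.36 MPa.
n = 271/65.36 = 4.146.

n = 4.15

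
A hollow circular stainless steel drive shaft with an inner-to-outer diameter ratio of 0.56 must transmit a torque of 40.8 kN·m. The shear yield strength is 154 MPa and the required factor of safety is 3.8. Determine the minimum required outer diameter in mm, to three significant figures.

τ_allow = 154/3.8 = 40.53 MPa.
For a hollow shaft τ = 16T/[πd_o³(1−k⁴)] with k = 0.56, so 1−k⁴ = 0.9017.
d_o³ = 16T/[π τ_allow (1−k⁴)] = 16×4.0800×10^7/(π×40.53×0.9017) = 5.687×10^6 mm³.
d_o = 178.5 mm.

d_o = 178 mm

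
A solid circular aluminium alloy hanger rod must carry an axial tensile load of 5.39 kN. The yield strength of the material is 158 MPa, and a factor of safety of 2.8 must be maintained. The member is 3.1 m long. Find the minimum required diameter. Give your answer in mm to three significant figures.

d = 11.0 mm

Allowable stress σ_allow = 158/2.8 = 56.43 MPa.
Required area A = F/σ_allow = 5390.0/56.43 = 95.52 mm².
A = πd²/4 → d = √(4A/π) = 11.03 mm.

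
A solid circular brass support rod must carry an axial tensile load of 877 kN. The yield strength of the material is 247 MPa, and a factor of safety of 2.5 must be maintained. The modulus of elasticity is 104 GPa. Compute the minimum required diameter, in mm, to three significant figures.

Allowable stress σ_allow = 247/2.5 = 98.80 MPa.
Required area A = F/σ_allow = 877000/98.80 = 8877 mm².
A = πd²/4 → d = √(4A/π) = 106.3 mm.

d = 106 mm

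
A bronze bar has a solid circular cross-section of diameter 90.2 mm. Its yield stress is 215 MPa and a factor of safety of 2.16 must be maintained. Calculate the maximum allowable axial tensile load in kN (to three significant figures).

σ_allow = 215/2.16 = 99.54 MPa.
A = πd²/4 = π×90.2²/4 = 6390 mm².
F_allow = σ_allow × A = 99.54×6390 = 636000 N.

F_allow = 636 kN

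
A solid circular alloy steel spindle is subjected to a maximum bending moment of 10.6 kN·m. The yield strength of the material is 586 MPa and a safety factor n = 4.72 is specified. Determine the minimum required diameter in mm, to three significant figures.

σ_allow = 586/4.72 = 124.2 MPa.
For a solid circular section σ = 32M/(πd³), so d³ = 32M/(π σ_allow) = 32×1.0600×10^7/(π×124.2) = 869700 mm³.
d = 95.45 mm.

d = 95.5 mm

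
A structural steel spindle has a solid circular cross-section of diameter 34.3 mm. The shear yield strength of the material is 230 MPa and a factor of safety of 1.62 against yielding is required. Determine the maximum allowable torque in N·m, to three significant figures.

τ_allow = 230/1.62 = 142.0 MPa.
For a solid shaft T_allow = τ_allow·πd³/16; πd³/16 = π×34.3³/16 = 7923 mm³.
T_allow = 142.0×7923 = 1.125×10^6 N·mm = 1125 N·m.

T_allow = 1120 N·m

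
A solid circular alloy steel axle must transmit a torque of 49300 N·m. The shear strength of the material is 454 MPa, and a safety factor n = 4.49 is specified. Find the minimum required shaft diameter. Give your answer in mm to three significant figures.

d = 135 mm

Allowable shear stress τ_allow = 454/4.49 = 101.1 MPa.
For a solid shaft τ = 16T/(πd³), so d³ = 16T/(π τ_allow) = 16×4.9300×10^7/(π×101.1) = 2.483×10^6 mm³.
d = (2.483×10^6)^(1/3) = 135.4 mm.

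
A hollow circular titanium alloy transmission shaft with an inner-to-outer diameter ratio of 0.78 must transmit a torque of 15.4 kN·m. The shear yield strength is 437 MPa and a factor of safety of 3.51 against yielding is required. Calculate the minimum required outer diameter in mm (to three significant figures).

d_o = 100 mm

τ_allow = 437/3.51 = 124.5 MPa.
For a hollow shaft τ = 16T/[πd_o³(1−k⁴)] with k = 0.78, so 1−k⁴ = 0.6298.
d_o³ = 16T/[π τ_allow (1−k⁴)] = 16×1.5400×10^7/(π×124.5×0.6298) = 1.000×10^6 mm³.
d_o = 100.0 mm.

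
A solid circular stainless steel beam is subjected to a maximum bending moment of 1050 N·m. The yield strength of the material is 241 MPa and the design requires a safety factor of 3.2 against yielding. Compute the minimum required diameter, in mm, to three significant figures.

σ_allow = 241/3.2 = 75.31 MPa.
For a solid circular section σ = 32M/(πd³), so d³ = 32M/(π σ_allow) = 32×1050000/(π×75.31) = 142000 mm³.
d = 52.17 mm.

d = 52.2 mm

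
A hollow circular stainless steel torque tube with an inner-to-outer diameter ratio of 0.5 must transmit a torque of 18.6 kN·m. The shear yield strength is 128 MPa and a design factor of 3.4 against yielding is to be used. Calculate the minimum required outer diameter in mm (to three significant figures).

τ_allow = 128/3.4 = 37.65 MPa.
For a hollow shaft τ = 16T/[πd_o³(1−k⁴)] with k = 0.5, so 1−k⁴ = 0.9375.
d_o³ = 16T/[π τ_allow (1−k⁴)] = 16×1.8600×10^7/(π×37.65×0.9375) = 2.684×10^6 mm³.
d_o = 139.0 mm.

d_o = 139 mm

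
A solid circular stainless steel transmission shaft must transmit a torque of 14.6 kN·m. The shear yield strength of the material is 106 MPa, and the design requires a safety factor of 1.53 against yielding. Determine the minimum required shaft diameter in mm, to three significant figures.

Allowable shear stress τ_allow = 106/1.53 = 69.28 MPa.
For a solid shaft τ = 16T/(πd³), so d³ = 16T/(π τ_allow) = 16×1.4600×10^7/(π×69.28) = 1.073×10^6 mm³.
d = (1.073×10^6)^(1/3) = 102.4 mm.

d = 102 mm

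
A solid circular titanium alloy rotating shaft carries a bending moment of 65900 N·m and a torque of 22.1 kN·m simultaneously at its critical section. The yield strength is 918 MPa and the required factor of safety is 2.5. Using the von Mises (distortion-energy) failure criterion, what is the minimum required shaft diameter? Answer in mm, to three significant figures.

σ_allow = σ_y/n = 918/2.5 = 367.2 MPa.
For a solid shaft σ_b = 32M/(πd³) and τ = 16T/(πd³), so the von Mises stress is σ' = (16/πd³)·√(4M²+3T²).
√(4M²+3T²) = √(4×(6.590×10^7)² + 3×(2.210×10^7)²) = 1.372×10^8 N·mm.
d³ = 16×1.372×10^8/(π×367.2) = 1.904×10^6 mm³.
d = 123.9 mm.

d = 124 mm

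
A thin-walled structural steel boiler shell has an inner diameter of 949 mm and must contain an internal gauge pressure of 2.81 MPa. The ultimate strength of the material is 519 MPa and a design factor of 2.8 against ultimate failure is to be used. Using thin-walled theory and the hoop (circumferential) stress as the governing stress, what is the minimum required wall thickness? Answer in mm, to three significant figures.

σ_allow = 519/2.8 = 185.4 MPa.
Hoop stress σ_h = pD/(2t), so t = pD/(2σ_allow) = 2.81×949/(2×185.4) = 7.193 mm.

t = 7.19 mm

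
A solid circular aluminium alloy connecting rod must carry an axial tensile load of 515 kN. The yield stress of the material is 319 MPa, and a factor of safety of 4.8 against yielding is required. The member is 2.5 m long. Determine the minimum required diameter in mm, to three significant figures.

d = 99.3 mm

Allowable stress σ_allow = 319/4.8 = 66.46 MPa.
Required area A = F/σ_allow = 515000/66.46 = 7749 mm².
A = πd²/4 → d = √(4A/π) = 99.33 mm.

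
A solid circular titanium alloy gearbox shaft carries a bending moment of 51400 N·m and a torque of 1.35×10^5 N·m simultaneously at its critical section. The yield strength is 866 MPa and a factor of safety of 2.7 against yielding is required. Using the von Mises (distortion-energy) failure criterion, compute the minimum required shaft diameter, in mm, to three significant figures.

σ_allow = σ_y/n = 866/2.7 = 320.7 MPa.
For a solid shaft σ_b = 32M/(πd³) and τ = 16T/(πd³), so the von Mises stress is σ' = (16/πd³)·√(4M²+3T²).
√(4M²+3T²) = √(4×(5.140×10^7)² + 3×(1.350×10^8)²) = 2.554×10^8 N·mm.
d³ = 16×2.554×10^8/(π×320.7) = 4.056×10^6 mm³.
d = 159.5 mm.

d = 159 mm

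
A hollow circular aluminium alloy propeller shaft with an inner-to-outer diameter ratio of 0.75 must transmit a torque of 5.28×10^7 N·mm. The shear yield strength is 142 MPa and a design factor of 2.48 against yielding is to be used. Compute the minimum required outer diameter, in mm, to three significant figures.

τ_allow = 142/2.48 = 57.26 MPa.
For a hollow shaft τ = 16T/[πd_o³(1−k⁴)] with k = 0.75, so 1−k⁴ = 0.6836.
d_o³ = 16T/[π τ_allow (1−k⁴)] = 16×5.2800×10^7/(π×57.26×0.6836) = 6.870×10^6 mm³.
d_o = 190.1 mm.

d_o = 190 mm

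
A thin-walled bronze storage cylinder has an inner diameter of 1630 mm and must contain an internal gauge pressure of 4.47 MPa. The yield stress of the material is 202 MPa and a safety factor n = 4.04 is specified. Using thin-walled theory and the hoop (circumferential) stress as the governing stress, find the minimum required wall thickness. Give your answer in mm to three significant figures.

t = 72.9 mm

σ_allow = 202/4.04 = 50.00 MPa.
Hoop stress σ_h = pD/(2t), so t = pD/(2σ_allow) = 4.47×1630/(2×50.00) = 72.86 mm.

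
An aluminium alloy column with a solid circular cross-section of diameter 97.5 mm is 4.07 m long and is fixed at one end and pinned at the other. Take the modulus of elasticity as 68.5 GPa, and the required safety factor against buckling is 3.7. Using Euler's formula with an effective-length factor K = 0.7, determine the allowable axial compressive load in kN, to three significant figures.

P_allow = 99.9 kN

I = πd⁴/64 = π×97.5⁴/64 = 4.436×10^6 mm⁴.
Effective length L_e = KL = 0.7×4.07 m = 2849 mm.
Euler critical load P_cr = π²EI/L_e² = π²×68500×4.436×10^6/2849² = 369500 N.
P_allow = P_cr/n = 369500/3.7 = 99860 N.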